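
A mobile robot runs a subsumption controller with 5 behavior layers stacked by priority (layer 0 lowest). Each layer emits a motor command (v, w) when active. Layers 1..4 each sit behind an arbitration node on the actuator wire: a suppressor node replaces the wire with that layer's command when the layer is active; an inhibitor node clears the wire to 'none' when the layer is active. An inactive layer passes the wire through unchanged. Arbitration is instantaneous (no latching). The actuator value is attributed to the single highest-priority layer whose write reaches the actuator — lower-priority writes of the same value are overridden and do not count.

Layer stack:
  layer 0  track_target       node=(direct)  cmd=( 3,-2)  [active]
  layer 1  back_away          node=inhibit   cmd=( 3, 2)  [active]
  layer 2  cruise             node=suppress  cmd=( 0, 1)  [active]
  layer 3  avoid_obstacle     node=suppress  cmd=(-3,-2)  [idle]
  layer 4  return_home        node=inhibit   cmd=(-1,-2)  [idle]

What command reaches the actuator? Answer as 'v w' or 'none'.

layer 0 (track_target) active — direct: (3, -2)
layer 1 (back_away) active — inhibits: none
layer 2 (cruise) active — suppresses: (0, 1)
layer 3 (avoid_obstacle) idle — unchanged: (0, 1)
layer 4 (return_home) idle — unchanged: (0, 1)
→ actuator (0, 1)

0 1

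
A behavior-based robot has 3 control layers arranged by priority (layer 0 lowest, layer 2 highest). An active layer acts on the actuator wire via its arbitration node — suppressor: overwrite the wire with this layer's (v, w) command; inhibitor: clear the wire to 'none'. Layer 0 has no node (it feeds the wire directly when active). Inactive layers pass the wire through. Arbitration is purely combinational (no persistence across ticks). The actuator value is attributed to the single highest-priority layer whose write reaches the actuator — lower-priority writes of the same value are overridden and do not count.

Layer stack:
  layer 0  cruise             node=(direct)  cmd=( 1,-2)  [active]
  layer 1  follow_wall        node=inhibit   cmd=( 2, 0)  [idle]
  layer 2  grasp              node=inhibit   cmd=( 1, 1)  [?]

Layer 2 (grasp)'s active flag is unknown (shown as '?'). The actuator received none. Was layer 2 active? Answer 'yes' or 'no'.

yes

If layer 2 is active=yes:
  actuator would be none
If layer 2 is active=no:
  actuator would be (1, -2)
Observed none, so layer 2 was active.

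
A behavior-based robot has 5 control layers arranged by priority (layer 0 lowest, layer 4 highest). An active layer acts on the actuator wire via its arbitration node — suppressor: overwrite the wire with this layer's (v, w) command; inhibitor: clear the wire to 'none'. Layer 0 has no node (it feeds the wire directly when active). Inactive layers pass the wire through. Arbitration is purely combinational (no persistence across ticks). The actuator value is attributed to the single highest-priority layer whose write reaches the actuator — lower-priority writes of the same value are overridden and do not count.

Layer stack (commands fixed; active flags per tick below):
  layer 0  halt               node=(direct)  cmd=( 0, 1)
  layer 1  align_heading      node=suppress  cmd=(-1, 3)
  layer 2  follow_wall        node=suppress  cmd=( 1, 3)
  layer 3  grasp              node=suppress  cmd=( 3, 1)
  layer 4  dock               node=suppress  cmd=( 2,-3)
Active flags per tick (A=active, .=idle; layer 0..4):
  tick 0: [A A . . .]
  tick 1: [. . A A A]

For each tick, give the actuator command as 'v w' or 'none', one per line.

-1 3
2 -3

tick 0:
  L0 halt: active, feeds wire = (0, 1)
  L1 align_heading: active, suppressor → wire = (-1, 3)
  L2 follow_wall: idle → wire stays (-1, 3)
  L3 grasp: idle → wire stays (-1, 3)
  L4 dock: idle → wire stays (-1, 3)
  actuator = (-1, 3)
tick 1:
  L0 halt: idle → wire = none
  L1 align_heading: idle → wire stays none
  L2 follow_wall: active, suppressor → wire = (1, 3)
  L3 grasp: active, suppressor → wire = (3, 1)
  L4 dock: active, suppressor → wire = (2, -3)
  actuator = (2, -3)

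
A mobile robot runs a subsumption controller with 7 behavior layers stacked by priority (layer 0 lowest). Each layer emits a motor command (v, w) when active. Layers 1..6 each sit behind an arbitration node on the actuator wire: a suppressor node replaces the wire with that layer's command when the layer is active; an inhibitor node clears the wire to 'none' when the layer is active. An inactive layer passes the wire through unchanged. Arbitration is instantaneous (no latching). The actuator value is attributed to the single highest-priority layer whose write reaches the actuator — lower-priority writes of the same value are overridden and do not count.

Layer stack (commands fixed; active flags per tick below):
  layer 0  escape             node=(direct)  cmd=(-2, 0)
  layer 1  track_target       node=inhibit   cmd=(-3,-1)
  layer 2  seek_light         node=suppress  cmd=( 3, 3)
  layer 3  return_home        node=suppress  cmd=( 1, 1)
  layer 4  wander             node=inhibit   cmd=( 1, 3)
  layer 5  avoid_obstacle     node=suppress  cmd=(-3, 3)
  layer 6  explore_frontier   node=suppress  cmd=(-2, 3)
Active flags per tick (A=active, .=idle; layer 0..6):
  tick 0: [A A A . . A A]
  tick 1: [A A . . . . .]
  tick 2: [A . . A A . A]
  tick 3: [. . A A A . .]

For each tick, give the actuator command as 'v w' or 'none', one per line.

-2 3
none
-2 3
none

tick 0:
  layer 0 (escape) active — direct: (-2, 0)
  layer 1 (track_target) active — inhibits: none
  layer 2 (seek_light) active — suppresses: (3, 3)
  layer 3 (return_home) idle — unchanged: (3, 3)
  layer 4 (wander) idle — unchanged: (3, 3)
  layer 5 (avoid_obstacle) active — suppresses: (-3, 3)
  layer 6 (explore_frontier) active — suppresses: (-2, 3)
  → actuator (-2, 3)
tick 1:
  layer 0 (escape) active — direct: (-2, 0)
  layer 1 (track_target) active — inhibits: none
  layer 2 (seek_light) idle — unchanged: none
  layer 3 (return_home) idle — unchanged: none
  layer 4 (wander) idle — unchanged: none
  layer 5 (avoid_obstacle) idle — unchanged: none
  layer 6 (explore_frontier) idle — unchanged: none
  → actuator none
tick 2:
  layer 0 (escape) active — direct: (-2, 0)
  layer 1 (track_target) idle — unchanged: (-2, 0)
  layer 2 (seek_light) idle — unchanged: (-2, 0)
  layer 3 (return_home) active — suppresses: (1, 1)
  layer 4 (wander) active — inhibits: none
  layer 5 (avoid_obstacle) idle — unchanged: none
  layer 6 (explore_frontier) active — suppresses: (-2, 3)
  → actuator (-2, 3)
tick 3:
  layer 0 (escape) idle — none
  layer 1 (track_target) idle — unchanged: none
  layer 2 (seek_light) active — suppresses: (3, 3)
  layer 3 (return_home) active — suppresses: (1, 1)
  layer 4 (wander) active — inhibits: none
  layer 5 (avoid_obstacle) idle — unchanged: none
  layer 6 (explore_frontier) idle — unchanged: none
  → actuator none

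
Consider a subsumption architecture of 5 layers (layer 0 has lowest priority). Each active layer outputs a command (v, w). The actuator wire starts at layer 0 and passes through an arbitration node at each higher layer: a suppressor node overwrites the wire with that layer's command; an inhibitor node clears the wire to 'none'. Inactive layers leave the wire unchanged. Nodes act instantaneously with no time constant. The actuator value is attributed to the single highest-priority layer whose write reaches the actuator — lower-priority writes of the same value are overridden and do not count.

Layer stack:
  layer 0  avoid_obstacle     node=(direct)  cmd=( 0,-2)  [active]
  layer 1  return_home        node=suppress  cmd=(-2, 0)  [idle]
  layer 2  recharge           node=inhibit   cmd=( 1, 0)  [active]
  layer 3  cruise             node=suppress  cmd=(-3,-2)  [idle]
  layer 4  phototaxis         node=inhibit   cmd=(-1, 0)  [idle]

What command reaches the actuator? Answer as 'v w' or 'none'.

none

layer 0 (avoid_obstacle) active — direct: (0, -2)
layer 1 (return_home) idle — unchanged: (0, -2)
layer 2 (recharge) active — inhibits: none
layer 3 (cruise) idle — unchanged: none
layer 4 (phototaxis) idle — unchanged: none
→ actuator none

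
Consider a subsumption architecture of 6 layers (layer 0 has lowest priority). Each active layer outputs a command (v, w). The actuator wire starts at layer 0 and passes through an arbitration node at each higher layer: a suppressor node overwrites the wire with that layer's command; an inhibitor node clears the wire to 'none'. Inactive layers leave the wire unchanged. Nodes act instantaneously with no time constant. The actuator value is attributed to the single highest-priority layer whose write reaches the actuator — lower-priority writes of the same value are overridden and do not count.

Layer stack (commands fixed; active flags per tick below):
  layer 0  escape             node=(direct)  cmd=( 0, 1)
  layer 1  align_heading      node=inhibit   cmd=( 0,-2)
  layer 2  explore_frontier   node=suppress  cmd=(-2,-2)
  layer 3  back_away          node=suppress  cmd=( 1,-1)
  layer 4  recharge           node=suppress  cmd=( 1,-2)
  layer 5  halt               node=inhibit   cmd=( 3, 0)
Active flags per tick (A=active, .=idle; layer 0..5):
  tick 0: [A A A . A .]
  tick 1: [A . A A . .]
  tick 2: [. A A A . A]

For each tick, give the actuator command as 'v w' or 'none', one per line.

tick 0:
  [0] escape on; wire := (0, 1)
  [1] align_heading on (inhibit); wire := none
  [2] explore_frontier on (suppress); wire := (-2, -2)
  [3] back_away off; pass (-2, -2)
  [4] recharge on (suppress); wire := (1, -2)
  [5] halt off; pass (1, -2)
  output (1, -2)
tick 1:
  [0] escape on; wire := (0, 1)
  [1] align_heading off; pass (0, 1)
  [2] explore_frontier on (suppress); wire := (-2, -2)
  [3] back_away on (suppress); wire := (1, -1)
  [4] recharge off; pass (1, -1)
  [5] halt off; pass (1, -1)
  output (1, -1)
tick 2:
  [0] escape off; wire := none
  [1] align_heading on (inhibit); wire := none
  [2] explore_frontier on (suppress); wire := (-2, -2)
  [3] back_away on (suppress); wire := (1, -1)
  [4] recharge off; pass (1, -1)
  [5] halt on (inhibit); wire := none
  output none

1 -2
1 -1
none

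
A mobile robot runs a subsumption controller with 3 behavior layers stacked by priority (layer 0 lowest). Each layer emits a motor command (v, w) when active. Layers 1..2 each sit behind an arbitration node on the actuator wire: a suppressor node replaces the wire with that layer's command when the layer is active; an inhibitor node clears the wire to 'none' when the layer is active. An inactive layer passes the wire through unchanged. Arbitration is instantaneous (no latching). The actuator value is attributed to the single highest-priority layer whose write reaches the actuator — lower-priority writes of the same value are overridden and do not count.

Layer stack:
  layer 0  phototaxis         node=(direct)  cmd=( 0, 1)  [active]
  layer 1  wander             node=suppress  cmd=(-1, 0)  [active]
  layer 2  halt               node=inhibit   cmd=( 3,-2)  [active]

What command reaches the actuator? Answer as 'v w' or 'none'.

L0 phototaxis: active, feeds wire = (0, 1)
L1 wander: active, suppressor → wire = (-1, 0)
L2 halt: active, inhibitor → wire = none
actuator = none

none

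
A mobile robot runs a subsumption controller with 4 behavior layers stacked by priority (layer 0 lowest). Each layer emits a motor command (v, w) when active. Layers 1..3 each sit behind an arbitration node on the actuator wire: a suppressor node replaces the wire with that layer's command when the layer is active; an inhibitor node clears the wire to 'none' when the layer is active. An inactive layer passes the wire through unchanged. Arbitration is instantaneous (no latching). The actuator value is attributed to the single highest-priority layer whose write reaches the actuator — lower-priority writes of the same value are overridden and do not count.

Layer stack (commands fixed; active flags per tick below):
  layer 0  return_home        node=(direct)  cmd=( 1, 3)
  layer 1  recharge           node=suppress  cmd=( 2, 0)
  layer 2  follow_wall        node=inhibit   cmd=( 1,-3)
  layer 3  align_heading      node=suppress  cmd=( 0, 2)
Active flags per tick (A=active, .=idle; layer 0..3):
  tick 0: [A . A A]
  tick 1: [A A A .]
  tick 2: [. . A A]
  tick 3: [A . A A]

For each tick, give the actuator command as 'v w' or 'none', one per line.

0 2
none
0 2
0 2

tick 0:
  [0] return_home on; wire := (1, 3)
  [1] recharge off; pass (1, 3)
  [2] follow_wall on (inhibit); wire := none
  [3] align_heading on (suppress); wire := (0, 2)
  output (0, 2)
tick 1:
  [0] return_home on; wire := (1, 3)
  [1] recharge on (suppress); wire := (2, 0)
  [2] follow_wall on (inhibit); wire := none
  [3] align_heading off; pass none
  output none
tick 2:
  [0] return_home off; wire := none
  [1] recharge off; pass none
  [2] follow_wall on (inhibit); wire := none
  [3] align_heading on (suppress); wire := (0, 2)
  output (0, 2)
tick 3:
  [0] return_home on; wire := (1, 3)
  [1] recharge off; pass (1, 3)
  [2] follow_wall on (inhibit); wire := none
  [3] align_heading on (suppress); wire := (0, 2)
  output (0, 2)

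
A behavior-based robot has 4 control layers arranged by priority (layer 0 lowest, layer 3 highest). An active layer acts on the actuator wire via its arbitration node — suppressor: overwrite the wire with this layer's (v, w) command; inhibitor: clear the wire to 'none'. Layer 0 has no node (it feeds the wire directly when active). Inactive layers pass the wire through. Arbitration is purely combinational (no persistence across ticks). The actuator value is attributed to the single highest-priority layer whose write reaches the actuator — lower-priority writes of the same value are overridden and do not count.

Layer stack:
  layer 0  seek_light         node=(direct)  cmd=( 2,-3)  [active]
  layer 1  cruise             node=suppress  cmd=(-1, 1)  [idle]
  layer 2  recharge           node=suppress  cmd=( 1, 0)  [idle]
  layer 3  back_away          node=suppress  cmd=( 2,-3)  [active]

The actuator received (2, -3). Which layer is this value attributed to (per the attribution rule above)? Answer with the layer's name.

layer 0 (seek_light) active — direct: (2, -3)
layer 1 (cruise) idle — unchanged: (2, -3)
layer 2 (recharge) idle — unchanged: (2, -3)
layer 3 (back_away) active — suppresses: (2, -3)
→ actuator (2, -3)
last writer: layer 3 = back_away

back_away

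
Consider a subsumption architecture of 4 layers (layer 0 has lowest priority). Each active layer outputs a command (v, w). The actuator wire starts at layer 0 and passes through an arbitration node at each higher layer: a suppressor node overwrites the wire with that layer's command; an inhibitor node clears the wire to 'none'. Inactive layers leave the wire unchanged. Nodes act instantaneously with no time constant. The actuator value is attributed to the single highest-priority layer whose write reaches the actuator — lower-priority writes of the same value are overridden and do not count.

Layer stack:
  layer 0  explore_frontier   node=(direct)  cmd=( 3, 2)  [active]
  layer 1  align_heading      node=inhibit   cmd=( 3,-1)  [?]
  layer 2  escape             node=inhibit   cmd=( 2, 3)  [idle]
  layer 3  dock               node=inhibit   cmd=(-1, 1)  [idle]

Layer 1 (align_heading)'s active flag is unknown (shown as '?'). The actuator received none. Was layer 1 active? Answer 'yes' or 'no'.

If layer 1 is active=yes:
  actuator would be none
If layer 1 is active=no:
  actuator would be (3, 2)
Observed none, so layer 1 was active.

yes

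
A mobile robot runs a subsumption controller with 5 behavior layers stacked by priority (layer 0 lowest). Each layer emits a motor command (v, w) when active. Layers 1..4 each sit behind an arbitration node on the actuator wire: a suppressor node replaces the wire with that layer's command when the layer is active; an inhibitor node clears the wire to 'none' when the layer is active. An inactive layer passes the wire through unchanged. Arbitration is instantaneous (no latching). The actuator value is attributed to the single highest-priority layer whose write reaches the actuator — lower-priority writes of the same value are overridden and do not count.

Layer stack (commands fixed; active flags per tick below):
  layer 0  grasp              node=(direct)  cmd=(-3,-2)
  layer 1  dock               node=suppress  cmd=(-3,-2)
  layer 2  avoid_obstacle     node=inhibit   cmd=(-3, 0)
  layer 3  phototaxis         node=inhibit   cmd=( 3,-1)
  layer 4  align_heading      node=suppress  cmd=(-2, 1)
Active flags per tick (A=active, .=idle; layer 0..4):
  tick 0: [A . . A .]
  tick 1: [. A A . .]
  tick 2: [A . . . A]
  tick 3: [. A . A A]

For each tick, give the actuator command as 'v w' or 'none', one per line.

tick 0:
  layer 0 (grasp) active — direct: (-3, -2)
  layer 1 (dock) idle — unchanged: (-3, -2)
  layer 2 (avoid_obstacle) idle — unchanged: (-3, -2)
  layer 3 (phototaxis) active — inhibits: none
  layer 4 (align_heading) idle — unchanged: none
  → actuator none
tick 1:
  layer 0 (grasp) idle — none
  layer 1 (dock) active — suppresses: (-3, -2)
  layer 2 (avoid_obstacle) active — inhibits: none
  layer 3 (phototaxis) idle — unchanged: none
  layer 4 (align_heading) idle — unchanged: none
  → actuator none
tick 2:
  layer 0 (grasp) active — direct: (-3, -2)
  layer 1 (dock) idle — unchanged: (-3, -2)
  layer 2 (avoid_obstacle) idle — unchanged: (-3, -2)
  layer 3 (phototaxis) idle — unchanged: (-3, -2)
  layer 4 (align_heading) active — suppresses: (-2, 1)
  → actuator (-2, 1)
tick 3:
  layer 0 (grasp) idle — none
  layer 1 (dock) active — suppresses: (-3, -2)
  layer 2 (avoid_obstacle) idle — unchanged: (-3, -2)
  layer 3 (phototaxis) active — inhibits: none
  layer 4 (align_heading) active — suppresses: (-2, 1)
  → actuator (-2, 1)

none
none
-2 1
-2 1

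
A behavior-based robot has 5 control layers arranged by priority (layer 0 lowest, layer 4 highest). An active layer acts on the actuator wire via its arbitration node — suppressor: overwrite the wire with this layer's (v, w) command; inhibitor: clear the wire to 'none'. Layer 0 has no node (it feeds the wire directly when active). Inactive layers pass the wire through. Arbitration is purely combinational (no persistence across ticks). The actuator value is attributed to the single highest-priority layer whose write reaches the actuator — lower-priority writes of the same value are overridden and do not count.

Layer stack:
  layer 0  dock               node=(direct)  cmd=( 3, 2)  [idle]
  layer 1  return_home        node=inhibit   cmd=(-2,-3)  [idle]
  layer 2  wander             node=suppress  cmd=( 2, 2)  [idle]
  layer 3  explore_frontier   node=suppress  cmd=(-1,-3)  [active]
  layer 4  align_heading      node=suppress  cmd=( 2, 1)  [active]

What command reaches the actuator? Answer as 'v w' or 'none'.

2 1

L0 dock: idle → wire = none
L1 return_home: idle → wire stays none
L2 wander: idle → wire stays none
L3 explore_frontier: active, suppressor → wire = (-1, -3)
L4 align_heading: active, suppressor → wire = (2, 1)
actuator = (2, 1)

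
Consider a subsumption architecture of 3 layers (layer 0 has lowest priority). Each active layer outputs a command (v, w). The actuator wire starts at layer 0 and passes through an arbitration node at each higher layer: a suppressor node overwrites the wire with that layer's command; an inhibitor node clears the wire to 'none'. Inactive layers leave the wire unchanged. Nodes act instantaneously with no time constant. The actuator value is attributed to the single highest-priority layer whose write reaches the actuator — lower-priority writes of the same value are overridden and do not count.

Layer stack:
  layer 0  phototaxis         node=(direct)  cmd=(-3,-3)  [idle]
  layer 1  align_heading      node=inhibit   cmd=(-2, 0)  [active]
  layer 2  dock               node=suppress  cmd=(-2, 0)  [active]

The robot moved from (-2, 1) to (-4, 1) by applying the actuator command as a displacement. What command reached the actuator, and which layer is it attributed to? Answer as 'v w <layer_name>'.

-2 0 dock

displacement = (-4, 1) − (-2, 1) = (-2, 0)
layer 0 (phototaxis) idle — none
layer 1 (align_heading) active — inhibits: none
layer 2 (dock) active — suppresses: (-2, 0)
→ actuator (-2, 0) — from layer 2 (dock)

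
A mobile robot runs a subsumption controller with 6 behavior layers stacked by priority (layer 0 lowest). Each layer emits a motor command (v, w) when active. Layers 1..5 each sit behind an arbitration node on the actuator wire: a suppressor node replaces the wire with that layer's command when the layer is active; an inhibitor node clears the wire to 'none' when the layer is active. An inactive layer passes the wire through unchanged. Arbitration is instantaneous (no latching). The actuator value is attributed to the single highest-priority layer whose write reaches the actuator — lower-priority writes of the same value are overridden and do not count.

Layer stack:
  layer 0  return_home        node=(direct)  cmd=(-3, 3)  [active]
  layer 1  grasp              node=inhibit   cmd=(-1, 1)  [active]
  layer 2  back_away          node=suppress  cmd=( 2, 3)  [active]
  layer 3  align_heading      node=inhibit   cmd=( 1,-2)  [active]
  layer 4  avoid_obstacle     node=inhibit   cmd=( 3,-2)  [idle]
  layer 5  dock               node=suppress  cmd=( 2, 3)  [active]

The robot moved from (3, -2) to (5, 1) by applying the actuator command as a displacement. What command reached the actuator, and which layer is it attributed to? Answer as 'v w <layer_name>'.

displacement = (5, 1) − (3, -2) = (2, 3)
layer 0 (return_home) active — direct: (-3, 3)
layer 1 (grasp) active — inhibits: none
layer 2 (back_away) active — suppresses: (2, 3)
layer 3 (align_heading) active — inhibits: none
layer 4 (avoid_obstacle) idle — unchanged: none
layer 5 (dock) active — suppresses: (2, 3)
→ actuator (2, 3) — from layer 5 (dock)

2 3 dock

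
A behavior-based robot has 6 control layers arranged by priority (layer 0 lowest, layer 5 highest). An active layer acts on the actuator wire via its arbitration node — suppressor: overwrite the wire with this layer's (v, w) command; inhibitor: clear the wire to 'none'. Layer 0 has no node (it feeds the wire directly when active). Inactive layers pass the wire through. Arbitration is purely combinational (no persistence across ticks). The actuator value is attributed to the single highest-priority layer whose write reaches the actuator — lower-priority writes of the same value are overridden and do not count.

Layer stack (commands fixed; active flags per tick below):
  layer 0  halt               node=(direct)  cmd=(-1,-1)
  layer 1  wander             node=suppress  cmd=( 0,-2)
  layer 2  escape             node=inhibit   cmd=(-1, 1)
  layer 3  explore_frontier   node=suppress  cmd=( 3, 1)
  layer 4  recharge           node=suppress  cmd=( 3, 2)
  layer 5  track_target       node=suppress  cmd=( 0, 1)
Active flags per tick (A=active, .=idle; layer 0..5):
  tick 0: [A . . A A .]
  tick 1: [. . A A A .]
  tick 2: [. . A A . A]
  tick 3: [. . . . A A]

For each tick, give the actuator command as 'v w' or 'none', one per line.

3 2
3 2
0 1
0 1

tick 0:
  layer 0 (halt) active — direct: (-1, -1)
  layer 1 (wander) idle — unchanged: (-1, -1)
  layer 2 (escape) idle — unchanged: (-1, -1)
  layer 3 (explore_frontier) active — suppresses: (3, 1)
  layer 4 (recharge) active — suppresses: (3, 2)
  layer 5 (track_target) idle — unchanged: (3, 2)
  → actuator (3, 2)
tick 1:
  layer 0 (halt) idle — none
  layer 1 (wander) idle — unchanged: none
  layer 2 (escape) active — inhibits: none
  layer 3 (explore_frontier) active — suppresses: (3, 1)
  layer 4 (recharge) active — suppresses: (3, 2)
  layer 5 (track_target) idle — unchanged: (3, 2)
  → actuator (3, 2)
tick 2:
  layer 0 (halt) idle — none
  layer 1 (wander) idle — unchanged: none
  layer 2 (escape) active — inhibits: none
  layer 3 (explore_frontier) active — suppresses: (3, 1)
  layer 4 (recharge) idle — unchanged: (3, 1)
  layer 5 (track_target) active — suppresses: (0, 1)
  → actuator (0, 1)
tick 3:
  layer 0 (halt) idle — none
  layer 1 (wander) idle — unchanged: none
  layer 2 (escape) idle — unchanged: none
  layer 3 (explore_frontier) idle — unchanged: none
  layer 4 (recharge) active — suppresses: (3, 2)
  layer 5 (track_target) active — suppresses: (0, 1)
  → actuator (0, 1)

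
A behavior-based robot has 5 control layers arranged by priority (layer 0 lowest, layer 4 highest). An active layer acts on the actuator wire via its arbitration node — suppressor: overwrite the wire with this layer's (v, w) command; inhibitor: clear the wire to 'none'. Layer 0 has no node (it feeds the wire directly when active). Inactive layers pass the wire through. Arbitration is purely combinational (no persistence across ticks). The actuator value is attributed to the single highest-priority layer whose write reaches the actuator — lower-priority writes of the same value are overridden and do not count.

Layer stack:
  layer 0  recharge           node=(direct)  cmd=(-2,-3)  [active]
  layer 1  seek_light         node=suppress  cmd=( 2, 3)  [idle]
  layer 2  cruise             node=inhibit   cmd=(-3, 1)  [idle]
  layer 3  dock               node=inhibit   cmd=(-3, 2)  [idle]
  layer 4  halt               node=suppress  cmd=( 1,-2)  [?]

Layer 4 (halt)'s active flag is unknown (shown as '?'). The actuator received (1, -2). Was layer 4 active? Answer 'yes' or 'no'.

If layer 4 is active=yes:
  actuator would be (1, -2)
If layer 4 is active=no:
  actuator would be (-2, -3)
Observed (1, -2), so layer 4 was active.

yes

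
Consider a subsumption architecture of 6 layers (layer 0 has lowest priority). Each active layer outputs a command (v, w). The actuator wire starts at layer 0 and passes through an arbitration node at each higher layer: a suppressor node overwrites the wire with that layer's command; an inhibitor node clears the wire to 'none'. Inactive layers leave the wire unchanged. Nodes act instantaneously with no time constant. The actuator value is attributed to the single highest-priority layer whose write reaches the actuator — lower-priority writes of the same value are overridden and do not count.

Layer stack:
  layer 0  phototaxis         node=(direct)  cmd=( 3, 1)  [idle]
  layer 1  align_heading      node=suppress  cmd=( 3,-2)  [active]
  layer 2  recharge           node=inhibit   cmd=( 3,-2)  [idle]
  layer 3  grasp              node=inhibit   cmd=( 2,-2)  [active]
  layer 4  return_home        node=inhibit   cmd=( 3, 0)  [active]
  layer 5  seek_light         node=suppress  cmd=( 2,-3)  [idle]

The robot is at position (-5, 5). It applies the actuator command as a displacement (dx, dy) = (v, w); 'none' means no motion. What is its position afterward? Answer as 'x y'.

L0 phototaxis: idle → wire = none
L1 align_heading: active, suppressor → wire = (3, -2)
L2 recharge: idle → wire stays (3, -2)
L3 grasp: active, inhibitor → wire = none
L4 return_home: active, inhibitor → wire = none
L5 seek_light: idle → wire stays none
actuator = none
position: (-5, 5) + none = (-5, 5)

-5 5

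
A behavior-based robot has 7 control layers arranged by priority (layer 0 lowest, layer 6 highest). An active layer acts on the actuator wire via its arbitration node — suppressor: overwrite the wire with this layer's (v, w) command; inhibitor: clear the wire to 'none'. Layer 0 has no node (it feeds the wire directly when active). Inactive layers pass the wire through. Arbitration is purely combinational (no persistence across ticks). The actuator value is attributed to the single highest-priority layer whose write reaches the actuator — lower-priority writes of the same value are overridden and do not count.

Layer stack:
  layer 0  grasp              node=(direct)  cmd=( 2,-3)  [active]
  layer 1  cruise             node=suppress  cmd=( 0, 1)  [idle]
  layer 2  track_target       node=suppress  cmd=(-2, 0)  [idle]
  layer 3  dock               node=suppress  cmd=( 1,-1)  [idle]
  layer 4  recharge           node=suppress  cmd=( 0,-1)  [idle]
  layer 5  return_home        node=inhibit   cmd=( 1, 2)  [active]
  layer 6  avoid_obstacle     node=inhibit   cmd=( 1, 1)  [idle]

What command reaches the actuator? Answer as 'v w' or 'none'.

layer 0 (grasp) active — direct: (2, -3)
layer 1 (cruise) idle — unchanged: (2, -3)
layer 2 (track_target) idle — unchanged: (2, -3)
layer 3 (dock) idle — unchanged: (2, -3)
layer 4 (recharge) idle — unchanged: (2, -3)
layer 5 (return_home) active — inhibits: none
layer 6 (avoid_obstacle) idle — unchanged: none
→ actuator none

none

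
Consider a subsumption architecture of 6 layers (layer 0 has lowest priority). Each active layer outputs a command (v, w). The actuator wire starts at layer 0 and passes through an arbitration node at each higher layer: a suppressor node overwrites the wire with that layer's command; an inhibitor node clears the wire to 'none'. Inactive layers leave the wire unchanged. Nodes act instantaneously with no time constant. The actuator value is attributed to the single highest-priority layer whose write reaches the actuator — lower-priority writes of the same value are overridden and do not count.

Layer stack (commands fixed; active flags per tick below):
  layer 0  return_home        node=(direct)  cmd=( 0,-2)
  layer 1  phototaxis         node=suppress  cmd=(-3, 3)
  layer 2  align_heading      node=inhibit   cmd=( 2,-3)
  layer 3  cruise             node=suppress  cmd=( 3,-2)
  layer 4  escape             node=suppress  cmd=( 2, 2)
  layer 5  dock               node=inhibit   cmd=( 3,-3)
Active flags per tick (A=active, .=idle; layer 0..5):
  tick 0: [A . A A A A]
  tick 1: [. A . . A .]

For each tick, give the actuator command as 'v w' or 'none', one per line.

none
2 2

tick 0:
  layer 0 (return_home) active — direct: (0, -2)
  layer 1 (phototaxis) idle — unchanged: (0, -2)
  layer 2 (align_heading) active — inhibits: none
  layer 3 (cruise) active — suppresses: (3, -2)
  layer 4 (escape) active — suppresses: (2, 2)
  layer 5 (dock) active — inhibits: none
  → actuator none
tick 1:
  layer 0 (return_home) idle — none
  layer 1 (phototaxis) active — suppresses: (-3, 3)
  layer 2 (align_heading) idle — unchanged: (-3, 3)
  layer 3 (cruise) idle — unchanged: (-3, 3)
  layer 4 (escape) active — suppresses: (2, 2)
  layer 5 (dock) idle — unchanged: (2, 2)
  → actuator (2, 2)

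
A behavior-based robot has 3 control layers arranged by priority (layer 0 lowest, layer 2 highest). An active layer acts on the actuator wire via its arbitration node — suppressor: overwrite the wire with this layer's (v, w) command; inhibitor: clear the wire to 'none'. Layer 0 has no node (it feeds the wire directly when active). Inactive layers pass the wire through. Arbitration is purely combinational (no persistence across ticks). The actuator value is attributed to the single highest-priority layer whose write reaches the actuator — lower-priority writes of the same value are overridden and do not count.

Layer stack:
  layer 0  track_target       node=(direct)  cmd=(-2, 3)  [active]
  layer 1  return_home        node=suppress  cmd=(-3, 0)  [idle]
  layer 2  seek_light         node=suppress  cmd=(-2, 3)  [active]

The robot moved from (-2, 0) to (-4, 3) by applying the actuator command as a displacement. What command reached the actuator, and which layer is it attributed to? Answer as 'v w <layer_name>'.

-2 3 seek_light

displacement = (-4, 3) − (-2, 0) = (-2, 3)
layer 0 (track_target) active — direct: (-2, 3)
layer 1 (return_home) idle — unchanged: (-2, 3)
layer 2 (seek_light) active — suppresses: (-2, 3)
→ actuator (-2, 3) — from layer 2 (seek_light)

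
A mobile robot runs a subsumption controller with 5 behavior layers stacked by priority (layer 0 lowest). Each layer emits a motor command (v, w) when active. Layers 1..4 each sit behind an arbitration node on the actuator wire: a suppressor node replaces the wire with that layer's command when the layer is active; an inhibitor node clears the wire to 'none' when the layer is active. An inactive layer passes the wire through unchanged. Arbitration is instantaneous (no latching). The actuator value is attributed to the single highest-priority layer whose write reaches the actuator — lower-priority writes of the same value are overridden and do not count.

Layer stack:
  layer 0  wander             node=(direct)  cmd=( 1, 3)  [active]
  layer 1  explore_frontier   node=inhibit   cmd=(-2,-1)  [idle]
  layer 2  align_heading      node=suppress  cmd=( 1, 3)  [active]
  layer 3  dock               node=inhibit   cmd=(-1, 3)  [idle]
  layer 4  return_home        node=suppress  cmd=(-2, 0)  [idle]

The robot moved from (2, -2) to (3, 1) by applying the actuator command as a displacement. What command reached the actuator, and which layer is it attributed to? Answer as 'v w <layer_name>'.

displacement = (3, 1) − (2, -2) = (1, 3)
layer 0 (wander) active — direct: (1, 3)
layer 1 (explore_frontier) idle — unchanged: (1, 3)
layer 2 (align_heading) active — suppresses: (1, 3)
layer 3 (dock) idle — unchanged: (1, 3)
layer 4 (return_home) idle — unchanged: (1, 3)
→ actuator (1, 3) — from layer 2 (align_heading)

1 3 align_heading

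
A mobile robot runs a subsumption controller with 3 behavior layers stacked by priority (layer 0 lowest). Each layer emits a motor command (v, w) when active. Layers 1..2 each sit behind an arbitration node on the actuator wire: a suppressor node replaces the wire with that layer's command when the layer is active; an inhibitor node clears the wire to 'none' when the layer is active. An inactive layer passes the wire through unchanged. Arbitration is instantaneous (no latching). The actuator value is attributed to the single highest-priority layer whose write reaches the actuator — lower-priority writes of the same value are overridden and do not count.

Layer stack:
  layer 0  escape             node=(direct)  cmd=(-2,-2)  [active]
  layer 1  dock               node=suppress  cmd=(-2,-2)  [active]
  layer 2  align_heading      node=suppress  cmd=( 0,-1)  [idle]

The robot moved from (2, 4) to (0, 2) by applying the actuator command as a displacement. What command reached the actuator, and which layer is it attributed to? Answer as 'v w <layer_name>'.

-2 -2 dock

displacement = (0, 2) − (2, 4) = (-2, -2)
layer 0 (escape) active — direct: (-2, -2)
layer 1 (dock) active — suppresses: (-2, -2)
layer 2 (align_heading) idle — unchanged: (-2, -2)
→ actuator (-2, -2) — from layer 1 (dock)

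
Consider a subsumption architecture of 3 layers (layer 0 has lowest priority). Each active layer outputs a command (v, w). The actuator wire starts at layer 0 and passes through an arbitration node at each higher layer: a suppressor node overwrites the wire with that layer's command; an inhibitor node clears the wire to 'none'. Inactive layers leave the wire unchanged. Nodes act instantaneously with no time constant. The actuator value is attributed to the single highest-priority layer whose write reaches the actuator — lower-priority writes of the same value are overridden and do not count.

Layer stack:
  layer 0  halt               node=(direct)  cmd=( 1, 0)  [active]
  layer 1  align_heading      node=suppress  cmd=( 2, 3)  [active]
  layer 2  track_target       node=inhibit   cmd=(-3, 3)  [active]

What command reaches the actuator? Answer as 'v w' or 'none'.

none

L0 halt: active, feeds wire = (1, 0)
L1 align_heading: active, suppressor → wire = (2, 3)
L2 track_target: active, inhibitor → wire = none
actuator = none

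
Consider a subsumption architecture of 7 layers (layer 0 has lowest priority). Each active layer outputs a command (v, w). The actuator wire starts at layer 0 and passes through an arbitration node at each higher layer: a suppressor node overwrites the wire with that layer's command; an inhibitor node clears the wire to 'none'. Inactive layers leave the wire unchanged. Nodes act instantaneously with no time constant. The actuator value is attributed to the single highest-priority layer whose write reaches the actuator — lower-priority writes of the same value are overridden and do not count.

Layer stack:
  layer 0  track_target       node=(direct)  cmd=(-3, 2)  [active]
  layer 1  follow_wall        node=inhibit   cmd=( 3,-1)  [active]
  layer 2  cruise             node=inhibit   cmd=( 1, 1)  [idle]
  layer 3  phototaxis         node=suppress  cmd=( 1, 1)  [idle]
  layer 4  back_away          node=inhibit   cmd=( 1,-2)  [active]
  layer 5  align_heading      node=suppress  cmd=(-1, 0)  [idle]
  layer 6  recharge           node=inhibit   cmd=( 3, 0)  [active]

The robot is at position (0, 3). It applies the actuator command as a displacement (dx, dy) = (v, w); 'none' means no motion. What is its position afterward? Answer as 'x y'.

0 3

layer 0 (track_target) active — direct: (-3, 2)
layer 1 (follow_wall) active — inhibits: none
layer 2 (cruise) idle — unchanged: none
layer 3 (phototaxis) idle — unchanged: none
layer 4 (back_away) active — inhibits: none
layer 5 (align_heading) idle — unchanged: none
layer 6 (recharge) active — inhibits: none
→ actuator none
position: (0, 3) + none = (0, 3)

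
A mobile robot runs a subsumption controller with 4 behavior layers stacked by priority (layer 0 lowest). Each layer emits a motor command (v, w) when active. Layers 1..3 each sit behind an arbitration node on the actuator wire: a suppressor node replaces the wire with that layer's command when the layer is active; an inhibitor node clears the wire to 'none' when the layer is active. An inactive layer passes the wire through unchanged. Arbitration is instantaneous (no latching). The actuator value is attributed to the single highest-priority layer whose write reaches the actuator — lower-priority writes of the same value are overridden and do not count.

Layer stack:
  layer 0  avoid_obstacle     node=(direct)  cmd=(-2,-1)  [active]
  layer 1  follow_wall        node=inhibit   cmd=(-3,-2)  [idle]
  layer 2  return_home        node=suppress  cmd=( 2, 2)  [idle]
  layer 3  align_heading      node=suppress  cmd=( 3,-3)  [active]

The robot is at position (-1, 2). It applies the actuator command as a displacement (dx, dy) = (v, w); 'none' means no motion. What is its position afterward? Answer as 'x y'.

layer 0 (avoid_obstacle) active — direct: (-2, -1)
layer 1 (follow_wall) idle — unchanged: (-2, -1)
layer 2 (return_home) idle — unchanged: (-2, -1)
layer 3 (align_heading) active — suppresses: (3, -3)
→ actuator (3, -3)
position: (-1, 2) + (3, -3) = (2, -1)

2 -1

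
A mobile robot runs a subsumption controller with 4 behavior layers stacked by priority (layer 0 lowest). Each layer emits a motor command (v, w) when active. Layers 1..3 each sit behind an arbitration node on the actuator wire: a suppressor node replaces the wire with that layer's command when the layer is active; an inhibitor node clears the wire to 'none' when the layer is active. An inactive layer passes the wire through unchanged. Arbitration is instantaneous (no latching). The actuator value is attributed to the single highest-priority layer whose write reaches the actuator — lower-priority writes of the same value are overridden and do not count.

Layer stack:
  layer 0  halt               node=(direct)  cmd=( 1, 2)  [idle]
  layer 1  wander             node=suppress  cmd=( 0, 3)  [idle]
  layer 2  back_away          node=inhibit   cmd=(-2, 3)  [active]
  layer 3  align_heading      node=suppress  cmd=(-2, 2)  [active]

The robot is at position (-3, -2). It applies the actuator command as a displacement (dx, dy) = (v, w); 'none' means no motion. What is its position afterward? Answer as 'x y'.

[0] halt off; wire := none
[1] wander off; pass none
[2] back_away on (inhibit); wire := none
[3] align_heading on (suppress); wire := (-2, 2)
output (-2, 2)
position: (-3, -2) + (-2, 2) = (-5, 0)

-5 0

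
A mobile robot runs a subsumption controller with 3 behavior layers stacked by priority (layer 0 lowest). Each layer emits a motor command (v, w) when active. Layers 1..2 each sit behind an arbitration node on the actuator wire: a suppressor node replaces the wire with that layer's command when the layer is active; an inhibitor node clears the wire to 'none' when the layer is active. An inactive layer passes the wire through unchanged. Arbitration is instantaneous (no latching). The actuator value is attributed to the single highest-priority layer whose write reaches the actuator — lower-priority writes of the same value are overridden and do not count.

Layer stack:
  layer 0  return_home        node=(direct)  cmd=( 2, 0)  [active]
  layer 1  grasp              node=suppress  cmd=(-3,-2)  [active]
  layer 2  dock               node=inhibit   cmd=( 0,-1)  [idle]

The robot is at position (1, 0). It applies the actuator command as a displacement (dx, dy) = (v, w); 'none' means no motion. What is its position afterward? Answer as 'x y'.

layer 0 (return_home) active — direct: (2, 0)
layer 1 (grasp) active — suppresses: (-3, -2)
layer 2 (dock) idle — unchanged: (-3, -2)
→ actuator (-3, -2)
position: (1, 0) + (-3, -2) = (-2, -2)

-2 -2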